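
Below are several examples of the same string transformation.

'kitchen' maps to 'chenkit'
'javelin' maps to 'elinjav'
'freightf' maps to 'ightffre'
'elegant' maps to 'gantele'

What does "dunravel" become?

raveldun

The pattern: move the first 3 characters to the end (rotate left by 3).
For "dunravel" the result is "raveldun".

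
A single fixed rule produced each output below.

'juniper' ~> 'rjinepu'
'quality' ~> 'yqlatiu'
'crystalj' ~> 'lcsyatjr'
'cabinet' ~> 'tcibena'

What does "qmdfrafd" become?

fqfdardm

Each output is the input with this applied: swap each adjacent pair of characters (1↔2, 3↔4, ...), then swap the first and last characters.
For "qmdfrafd", step one produces "mqfdardf"; step two turns that into "fqfdardm".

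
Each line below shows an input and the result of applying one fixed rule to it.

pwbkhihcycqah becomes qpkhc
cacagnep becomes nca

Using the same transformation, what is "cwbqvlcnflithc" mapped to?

tcqcl

Each output is the input with this applied: move the last 3 characters to the front (rotate right by 3), then keep one character in every 3, starting at position 1 (positions 1st, 4th, 7th, ...).
Starting from "cwbqvlcnflithc": after the first operation, "thccwbqvlcnfli"; after the second, "tcqcl".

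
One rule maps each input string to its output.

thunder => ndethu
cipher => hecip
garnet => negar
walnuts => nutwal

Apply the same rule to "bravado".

Looking at the pairs, the operation is to delete the last character, then move the first 3 characters to the end (rotate left by 3).
Applying both steps to "bravado": "bravad", then "vadbra".
(Check on "cipher": → "ciphe" → "hecip" ✓)

vadbra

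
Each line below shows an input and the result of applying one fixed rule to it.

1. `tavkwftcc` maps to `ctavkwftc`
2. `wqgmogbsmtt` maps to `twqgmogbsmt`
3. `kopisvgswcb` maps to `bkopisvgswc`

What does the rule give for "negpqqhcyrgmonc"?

cnegpqqhcyrgmon

In each case the input is transformed by: move the last character to the front.
For "negpqqhcyrgmonc" the result is "cnegpqqhcyrgmon".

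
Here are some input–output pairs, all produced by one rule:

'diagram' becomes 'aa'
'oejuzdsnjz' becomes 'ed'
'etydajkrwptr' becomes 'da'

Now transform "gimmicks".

gc

The pattern: sort the characters into reverse alphabetical order, then keep only the last 2 characters.
For "gimmicks", step one produces "smmkiigc"; step two turns that into "gc".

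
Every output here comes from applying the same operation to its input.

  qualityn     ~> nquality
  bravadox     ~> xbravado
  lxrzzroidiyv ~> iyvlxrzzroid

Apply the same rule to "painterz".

zpainter

Rule — swap the front and back halves of the string, then move the first 3 characters to the end (rotate left by 3).
On "painterz" that produces "zpainter".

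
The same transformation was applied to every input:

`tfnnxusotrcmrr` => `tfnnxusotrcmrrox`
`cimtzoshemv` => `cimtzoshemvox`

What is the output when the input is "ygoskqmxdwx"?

Looking at the pairs, the operation is to append "ox".
Applying that to "ygoskqmxdwx" gives "ygoskqmxdwxox".

ygoskqmxdwxox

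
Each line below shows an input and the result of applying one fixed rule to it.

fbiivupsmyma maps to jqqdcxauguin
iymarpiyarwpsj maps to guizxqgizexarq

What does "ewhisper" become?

Looking at the pairs, the operation is to shift every letter 8 places forward in the alphabet (wrapping around), then move the first character to the end.
"ewhisper" → "mepqaxmz" → "epqaxmzm".

epqaxmzm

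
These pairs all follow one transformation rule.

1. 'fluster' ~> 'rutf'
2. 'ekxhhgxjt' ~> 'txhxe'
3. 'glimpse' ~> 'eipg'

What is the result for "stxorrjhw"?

Rule — keep every other character starting from the first (positions 1st, 3rd, 5th, ...), then swap the first and last characters.
On "stxorrjhw": the first step gives "sxrjw", and the second then gives "wxrjs".

wxrjs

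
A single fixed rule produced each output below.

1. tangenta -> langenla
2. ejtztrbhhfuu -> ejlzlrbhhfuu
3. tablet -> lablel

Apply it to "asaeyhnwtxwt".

asaeyhnwlxwl

What's happening: replace every "t" with "l".
For "asaeyhnwtxwt" the result is "asaeyhnwlxwl".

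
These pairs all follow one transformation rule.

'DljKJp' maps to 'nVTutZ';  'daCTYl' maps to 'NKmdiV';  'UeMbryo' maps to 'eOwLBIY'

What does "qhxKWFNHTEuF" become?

ARHugpxrdoEp

The transformation: shift every letter 10 places forward in the alphabet (wrapping around), then flip the case of every letter.
"qhxKWFNHTEuF" → "arhUGPXRDOeP" → "ARHugpxrdoEp".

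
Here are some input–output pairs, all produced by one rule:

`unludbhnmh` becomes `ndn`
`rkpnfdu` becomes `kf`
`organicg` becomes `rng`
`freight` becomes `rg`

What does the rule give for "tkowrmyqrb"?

krq

The pattern: keep one character in every 3, starting at position 2 (positions 2nd, 5th, 8th, ...).
So "tkowrmyqrb" becomes "krq".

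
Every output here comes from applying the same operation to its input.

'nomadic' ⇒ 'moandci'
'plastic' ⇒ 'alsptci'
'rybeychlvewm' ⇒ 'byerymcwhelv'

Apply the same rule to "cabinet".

Each output is the input with this applied: move the first 2 characters to the end (rotate left by 2), then take characters alternately from the front and the back (1st, last, 2nd, 2nd-last, ...).
Applying both steps to "cabinet": "binetca", then "baicnte".
(Check on "rybeychlvewm": → "beychlvewmry" → "byerymcwhelv" ✓)

baicnte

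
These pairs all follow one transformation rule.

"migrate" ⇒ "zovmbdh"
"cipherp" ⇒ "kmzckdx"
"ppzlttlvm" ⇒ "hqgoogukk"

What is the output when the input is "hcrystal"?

gvontmxc

In each case the input is transformed by: shift every letter 5 places backward in the alphabet (wrapping around), then reverse the string.
For "hcrystal" the result is "gvontmxc".
(Check on "migrate": → "hdbmvoz" → "zovmbdh" ✓)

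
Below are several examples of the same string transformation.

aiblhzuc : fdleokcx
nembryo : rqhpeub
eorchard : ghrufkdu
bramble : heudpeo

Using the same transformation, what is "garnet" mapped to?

The pattern: move the last character to the front, then shift every letter 3 places forward in the alphabet (wrapping around).
Applying both steps to "garnet": "tgarne", then "wjduqh".

wjduqh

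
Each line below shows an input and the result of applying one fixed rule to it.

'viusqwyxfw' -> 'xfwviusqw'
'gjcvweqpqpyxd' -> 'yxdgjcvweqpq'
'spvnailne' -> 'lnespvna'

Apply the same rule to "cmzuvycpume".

umecmzuvyc

What's happening: move the last 3 characters to the front (rotate right by 3), then delete the last character.
Applying both steps to "cmzuvycpume": "umecmzuvycp", then "umecmzuvyc".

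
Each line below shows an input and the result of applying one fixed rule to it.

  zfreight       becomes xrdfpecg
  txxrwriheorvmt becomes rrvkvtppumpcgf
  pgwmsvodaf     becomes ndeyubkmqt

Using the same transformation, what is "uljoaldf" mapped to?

sdjbhjmy

The transformation: take characters alternately from the front and the back (1st, last, 2nd, 2nd-last, ...), then shift every letter 2 places backward in the alphabet (wrapping around).
Working it through for "uljoaldf": intermediate "ufldjloa", final "sdjbhjmy".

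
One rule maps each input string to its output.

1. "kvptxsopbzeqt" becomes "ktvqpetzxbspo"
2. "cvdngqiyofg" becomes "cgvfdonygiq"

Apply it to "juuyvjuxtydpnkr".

Each output is the input with this applied: take characters alternately from the front and the back (1st, last, 2nd, 2nd-last, ...).
So "juuyvjuxtydpnkr" becomes "jrukunypvdjyutx".

jrukunypvdjyutx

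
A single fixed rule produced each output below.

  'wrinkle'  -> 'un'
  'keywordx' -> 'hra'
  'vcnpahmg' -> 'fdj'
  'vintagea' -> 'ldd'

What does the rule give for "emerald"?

pd

Each output is the input with this applied: shift every letter 3 places forward in the alphabet (wrapping around), then keep one character in every 3, starting at position 2 (positions 2nd, 5th, 8th, ...).
Applying both steps to "emerald": "hphudog", then "pd".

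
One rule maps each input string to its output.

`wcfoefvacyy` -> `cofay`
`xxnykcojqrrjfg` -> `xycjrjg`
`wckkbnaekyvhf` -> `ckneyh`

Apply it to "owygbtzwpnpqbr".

The transformation: keep every other character starting from the second (positions 2nd, 4th, 6th, ...).
On "owygbtzwpnpqbr" that produces "wgtwnqr".

wgtwnqr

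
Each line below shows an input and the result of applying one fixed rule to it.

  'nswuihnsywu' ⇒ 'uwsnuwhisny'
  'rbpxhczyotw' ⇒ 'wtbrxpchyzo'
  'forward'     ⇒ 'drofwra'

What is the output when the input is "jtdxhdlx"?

xltjxddh

What's happening: move the last 2 characters to the front (rotate right by 2), then swap each adjacent pair of characters (1↔2, 3↔4, ...).
On "jtdxhdlx": the first step gives "lxjtdxhd", and the second then gives "xltjxddh".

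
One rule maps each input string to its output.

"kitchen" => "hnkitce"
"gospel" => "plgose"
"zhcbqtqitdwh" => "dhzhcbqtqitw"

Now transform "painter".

trpaine

Each output is the input with this applied: move the last 2 characters to the front (rotate right by 2), then swap the first and last characters.
Applying both steps to "painter": "erpaint", then "trpaine".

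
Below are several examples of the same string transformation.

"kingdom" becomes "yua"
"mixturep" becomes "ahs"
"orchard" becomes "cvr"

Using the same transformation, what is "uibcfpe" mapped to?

Rule — shift every letter 12 places backward in the alphabet (wrapping around), then keep one character in every 3, starting at position 1 (positions 1st, 4th, 7th, ...).
For "uibcfpe", step one produces "iwpqtds"; step two turns that into "iqs".
(Check on "orchard": → "cfqvofr" → "cvr" ✓)

iqs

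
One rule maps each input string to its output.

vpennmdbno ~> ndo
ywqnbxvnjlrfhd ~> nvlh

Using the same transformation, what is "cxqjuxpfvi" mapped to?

jpi

The pattern: delete the first 2 characters, then keep one character in every 3, starting at position 2 (positions 2nd, 5th, 8th, ...).
"cxqjuxpfvi" → "qjuxpfvi" → "jpi".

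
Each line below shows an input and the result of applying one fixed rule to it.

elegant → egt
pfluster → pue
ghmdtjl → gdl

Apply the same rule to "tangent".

Rule — keep one character in every 3, starting at position 1 (positions 1st, 4th, 7th, ...).
Doing the same to "tangent": "tgt".

tgt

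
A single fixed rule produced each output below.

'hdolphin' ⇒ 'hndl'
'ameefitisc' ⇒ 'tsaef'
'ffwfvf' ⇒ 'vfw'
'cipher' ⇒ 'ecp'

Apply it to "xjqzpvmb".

vbjz

In each case the input is transformed by: swap the front and back halves of the string, then keep every other character starting from the second (positions 2nd, 4th, 6th, ...).
Starting from "xjqzpvmb": after the first operation, "pvmbxjqz"; after the second, "vbjz".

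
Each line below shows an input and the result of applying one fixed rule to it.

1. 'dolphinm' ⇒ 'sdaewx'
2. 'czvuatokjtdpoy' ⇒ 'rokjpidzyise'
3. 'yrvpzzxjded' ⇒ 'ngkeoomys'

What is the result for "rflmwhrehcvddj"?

In each case the input is transformed by: delete the last 2 characters, then shift every letter 11 places backward in the alphabet (wrapping around).
On "rflmwhrehcvddj" that produces "guablwgtwrks".

guablwgtwrks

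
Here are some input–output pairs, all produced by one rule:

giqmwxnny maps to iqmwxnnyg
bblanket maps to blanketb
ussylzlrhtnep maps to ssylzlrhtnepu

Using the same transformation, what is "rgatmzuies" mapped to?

gatmzuiesr

In each case the input is transformed by: move the first character to the end.
So "rgatmzuies" becomes "gatmzuiesr".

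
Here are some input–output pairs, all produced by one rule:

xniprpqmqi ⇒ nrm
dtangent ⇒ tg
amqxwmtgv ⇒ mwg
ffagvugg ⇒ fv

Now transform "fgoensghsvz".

The rule is to delete the last character, then keep one character in every 3, starting at position 2 (positions 2nd, 5th, 8th, ...).
On "fgoensghsvz": the first step gives "fgoensghsv", and the second then gives "gnh".

gnh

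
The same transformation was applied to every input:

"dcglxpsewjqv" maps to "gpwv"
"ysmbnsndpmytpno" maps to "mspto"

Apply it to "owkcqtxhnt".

Each output is the input with this applied: keep one character in every 3, starting at position 3 (positions 3rd, 6th, 9th, ...).
"owkcqtxhnt" → "ktn".

ktn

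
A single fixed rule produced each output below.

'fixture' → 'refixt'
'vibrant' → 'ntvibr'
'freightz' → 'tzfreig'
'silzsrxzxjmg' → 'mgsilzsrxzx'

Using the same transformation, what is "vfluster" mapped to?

The rule is to move the last 3 characters to the front (rotate right by 3), then delete the first character.
Working it through for "vfluster": intermediate "tervflus", final "ervflus".

ervflus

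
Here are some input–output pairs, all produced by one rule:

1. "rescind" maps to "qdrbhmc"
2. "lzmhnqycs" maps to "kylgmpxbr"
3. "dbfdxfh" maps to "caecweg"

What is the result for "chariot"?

The transformation: shift every letter 1 place backward in the alphabet (wrapping around).
Applying that to "chariot" gives "bgzqhns".

bgzqhns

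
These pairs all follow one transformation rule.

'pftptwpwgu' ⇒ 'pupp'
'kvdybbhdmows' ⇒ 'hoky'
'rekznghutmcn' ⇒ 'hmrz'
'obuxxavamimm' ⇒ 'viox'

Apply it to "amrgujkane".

Rule — keep one character in every 3, starting at position 1 (positions 1st, 4th, 7th, ...), then move the last 2 characters to the front (rotate right by 2).
On "amrgujkane": the first step gives "agke", and the second then gives "keag".

keag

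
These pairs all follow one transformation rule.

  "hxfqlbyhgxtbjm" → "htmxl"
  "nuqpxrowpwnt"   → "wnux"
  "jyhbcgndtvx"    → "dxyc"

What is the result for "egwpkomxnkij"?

Looking at the pairs, the operation is to keep one character in every 3, starting at position 2 (positions 2nd, 5th, 8th, ...), then move the first 2 characters to the end (rotate left by 2).
"egwpkomxnkij" → "xigk".
(Check on "hxfqlbyhgxtbjm": → "xlhtm" → "htmxl" ✓)

xigk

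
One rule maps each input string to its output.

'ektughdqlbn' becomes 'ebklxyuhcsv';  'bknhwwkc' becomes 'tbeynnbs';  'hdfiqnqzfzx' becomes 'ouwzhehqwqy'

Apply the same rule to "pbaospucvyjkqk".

Looking at the pairs, the operation is to shift every letter 9 places backward in the alphabet (wrapping around), then swap the first and last characters.
For "pbaospucvyjkqk", step one produces "gsrfjgltmpabhb"; step two turns that into "bsrfjgltmpabhg".

bsrfjgltmpabhg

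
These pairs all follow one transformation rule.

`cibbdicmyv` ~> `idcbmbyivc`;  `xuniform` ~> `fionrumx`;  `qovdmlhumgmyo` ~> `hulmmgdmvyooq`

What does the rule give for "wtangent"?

gneanttw

The pattern: take characters alternately from the front and the back (1st, last, 2nd, 2nd-last, ...), then reverse the string.
"wtangent" → "wttnaeng" → "gneanttw".
(Check on "cibbdicmyv": → "cviybmbcdi" → "idcbmbyivc" ✓)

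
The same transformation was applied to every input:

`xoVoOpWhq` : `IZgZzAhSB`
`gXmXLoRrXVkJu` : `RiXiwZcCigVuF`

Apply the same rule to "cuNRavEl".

NFycLGpW

Each output is the input with this applied: shift every letter 11 places forward in the alphabet (wrapping around), then flip the case of every letter.
For "cuNRavEl", step one produces "nfYClgPw"; step two turns that into "NFycLGpW".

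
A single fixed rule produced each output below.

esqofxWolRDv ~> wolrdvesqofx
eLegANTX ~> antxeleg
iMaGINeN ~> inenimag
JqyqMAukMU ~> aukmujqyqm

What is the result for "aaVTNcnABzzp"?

Each output is the input with this applied: swap the front and back halves of the string, then convert every letter to lowercase.
For "aaVTNcnABzzp" the result is "nabzzpaavtnc".
(Check on "eLegANTX": → "ANTXeLeg" → "antxeleg" ✓)

nabzzpaavtnc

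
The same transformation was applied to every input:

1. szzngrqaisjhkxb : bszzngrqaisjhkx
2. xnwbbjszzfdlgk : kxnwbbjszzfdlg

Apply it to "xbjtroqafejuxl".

lxbjtroqafejux

In each case the input is transformed by: move the last character to the front.
So "xbjtroqafejuxl" becomes "lxbjtroqafejux".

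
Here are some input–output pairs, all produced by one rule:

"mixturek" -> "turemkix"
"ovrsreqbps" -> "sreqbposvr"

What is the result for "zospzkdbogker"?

Rule — swap the first and last characters, then move the first 3 characters to the end (rotate left by 3).
Applying both steps to "zospzkdbogker": "rospzkdbogkez", then "pzkdbogkezros".

pzkdbogkezros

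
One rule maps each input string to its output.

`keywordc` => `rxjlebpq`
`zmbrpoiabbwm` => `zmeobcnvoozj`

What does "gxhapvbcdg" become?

ktnuicpotq

What's happening: swap each adjacent pair of characters (1↔2, 3↔4, ...), then shift every letter 13 places forward in the alphabet (wrapping around) — i.e. ROT13.
On "gxhapvbcdg" that produces "ktnuicpotq".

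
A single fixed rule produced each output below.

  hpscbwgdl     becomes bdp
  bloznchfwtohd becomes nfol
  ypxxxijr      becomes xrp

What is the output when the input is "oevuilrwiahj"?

Looking at the pairs, the operation is to keep one character in every 3, starting at position 2 (positions 2nd, 5th, 8th, ...), then move the first character to the end.
For "oevuilrwiahj", step one produces "eiwh"; step two turns that into "iwhe".

iwhe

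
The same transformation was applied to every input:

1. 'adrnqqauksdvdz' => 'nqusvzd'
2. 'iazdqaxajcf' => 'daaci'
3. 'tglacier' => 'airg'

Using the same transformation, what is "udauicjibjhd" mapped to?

In each case the input is transformed by: move the first 2 characters to the end (rotate left by 2), then keep every other character starting from the second (positions 2nd, 4th, 6th, ...).
For "udauicjibjhd" the result is "ucijdd".
(Check on "tglacier": → "laciertg" → "airg" ✓)

ucijdd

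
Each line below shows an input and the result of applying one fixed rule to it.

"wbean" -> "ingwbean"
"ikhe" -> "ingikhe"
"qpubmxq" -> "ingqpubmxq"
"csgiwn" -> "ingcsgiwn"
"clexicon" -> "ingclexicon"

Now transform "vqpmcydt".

ingvqpmcydt

In each case the input is transformed by: prepend "ing".
Applying that to "vqpmcydt" gives "ingvqpmcydt".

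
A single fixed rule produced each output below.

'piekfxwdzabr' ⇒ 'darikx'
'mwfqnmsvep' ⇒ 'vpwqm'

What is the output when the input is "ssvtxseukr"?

ursts

The pattern: keep every other character starting from the second (positions 2nd, 4th, 6th, ...), then move the first 3 characters to the end (rotate left by 3).
On "ssvtxseukr": the first step gives "stsur", and the second then gives "ursts".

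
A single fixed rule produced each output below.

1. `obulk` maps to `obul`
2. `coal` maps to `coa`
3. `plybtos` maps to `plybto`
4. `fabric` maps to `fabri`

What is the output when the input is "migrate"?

migrat

The rule is to delete the last character.
Applying that to "migrate" gives "migrat".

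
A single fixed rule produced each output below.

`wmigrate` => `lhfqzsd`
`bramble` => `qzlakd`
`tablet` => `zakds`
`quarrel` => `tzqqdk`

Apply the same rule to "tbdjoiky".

acinhjx

In each case the input is transformed by: shift every letter 1 place backward in the alphabet (wrapping around), then delete the first character.
For "tbdjoiky" the result is "acinhjx".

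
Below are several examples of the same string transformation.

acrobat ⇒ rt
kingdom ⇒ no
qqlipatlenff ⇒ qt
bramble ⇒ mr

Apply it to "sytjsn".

ty

Rule — sort the characters into alphabetical order, then keep only the last 2 characters.
For "sytjsn", step one produces "jnssty"; step two turns that into "ty".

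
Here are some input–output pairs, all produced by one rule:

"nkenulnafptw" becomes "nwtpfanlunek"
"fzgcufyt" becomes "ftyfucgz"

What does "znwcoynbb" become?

zbbnyocwn

The transformation: move the first character to the end, then reverse the string.
For "znwcoynbb", step one produces "nwcoynbbz"; step two turns that into "zbbnyocwn".
(Check on "nkenulnafptw": → "kenulnafptwn" → "nwtpfanlunek" ✓)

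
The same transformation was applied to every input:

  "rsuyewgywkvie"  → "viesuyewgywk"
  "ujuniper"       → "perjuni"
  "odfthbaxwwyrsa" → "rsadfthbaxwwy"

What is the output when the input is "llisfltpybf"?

ybflisfltp

Rule — delete the first character, then move the last 3 characters to the front (rotate right by 3).
Starting from "llisfltpybf": after the first operation, "lisfltpybf"; after the second, "ybflisfltp".
(Check on "odfthbaxwwyrsa": → "dfthbaxwwyrsa" → "rsadfthbaxwwy" ✓)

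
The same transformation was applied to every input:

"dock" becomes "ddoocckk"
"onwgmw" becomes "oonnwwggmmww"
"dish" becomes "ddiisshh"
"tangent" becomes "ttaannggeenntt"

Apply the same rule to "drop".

ddrroopp

The transformation: double every character.
Doing the same to "drop": "ddrroopp".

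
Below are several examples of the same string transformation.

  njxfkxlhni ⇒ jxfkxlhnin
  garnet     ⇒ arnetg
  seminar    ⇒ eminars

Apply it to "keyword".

Looking at the pairs, the operation is to move the first character to the end.
"keyword" → "eywordk".

eywordk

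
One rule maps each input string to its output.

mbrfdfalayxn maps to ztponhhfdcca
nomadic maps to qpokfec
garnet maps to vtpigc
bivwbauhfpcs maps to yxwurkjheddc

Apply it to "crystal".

vutneca

Looking at the pairs, the operation is to shift every letter 2 places forward in the alphabet (wrapping around), then sort the characters into reverse alphabetical order.
For "crystal", step one produces "etauvcn"; step two turns that into "vutneca".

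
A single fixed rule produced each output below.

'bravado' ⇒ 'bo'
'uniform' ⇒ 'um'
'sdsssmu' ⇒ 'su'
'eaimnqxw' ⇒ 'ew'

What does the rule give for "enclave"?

ee

The transformation: take characters alternately from the front and the back (1st, last, 2nd, 2nd-last, ...), then keep only the first 2 characters.
On "enclave": the first step gives "eenvcal", and the second then gives "ee".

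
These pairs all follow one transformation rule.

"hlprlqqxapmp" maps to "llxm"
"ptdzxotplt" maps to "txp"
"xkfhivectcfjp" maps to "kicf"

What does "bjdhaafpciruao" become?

In each case the input is transformed by: keep one character in every 3, starting at position 2 (positions 2nd, 5th, 8th, ...).
"bjdhaafpciruao" → "japro".

japro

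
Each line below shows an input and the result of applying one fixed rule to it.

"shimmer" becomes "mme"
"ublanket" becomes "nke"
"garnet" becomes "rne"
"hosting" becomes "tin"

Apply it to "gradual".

dua

Each output is the input with this applied: move the last character to the front, then keep only the last 3 characters.
On "gradual" that produces "dua".
(Check on "hosting": → "ghostin" → "tin" ✓)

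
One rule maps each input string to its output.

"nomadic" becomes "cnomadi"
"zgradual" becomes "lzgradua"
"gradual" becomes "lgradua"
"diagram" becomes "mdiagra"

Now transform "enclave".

eenclav

What's happening: move the last character to the front.
So "enclave" becomes "eenclav".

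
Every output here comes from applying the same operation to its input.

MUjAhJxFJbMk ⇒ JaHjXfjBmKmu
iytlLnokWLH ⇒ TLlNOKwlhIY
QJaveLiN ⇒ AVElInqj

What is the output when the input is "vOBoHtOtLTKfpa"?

bOhToTltkFPAVo

The rule is to flip the case of every letter, then move the first 2 characters to the end (rotate left by 2).
On "vOBoHtOtLTKfpa": the first step gives "VobOhToTltkFPA", and the second then gives "bOhToTltkFPAVo".
(Check on "QJaveLiN": → "qjAVElIn" → "AVElInqj" ✓)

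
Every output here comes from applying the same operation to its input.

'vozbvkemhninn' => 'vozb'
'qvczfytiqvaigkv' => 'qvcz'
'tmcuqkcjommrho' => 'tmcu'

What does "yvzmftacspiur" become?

The transformation: keep only the first 4 characters.
Doing the same to "yvzmftacspiur": "yvzm".

yvzm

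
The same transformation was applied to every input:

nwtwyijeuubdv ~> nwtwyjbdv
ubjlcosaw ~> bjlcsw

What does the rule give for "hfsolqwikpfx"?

The pattern: remove every vowel.
"hfsolqwikpfx" → "hfslqwkpfx".

hfslqwkpfx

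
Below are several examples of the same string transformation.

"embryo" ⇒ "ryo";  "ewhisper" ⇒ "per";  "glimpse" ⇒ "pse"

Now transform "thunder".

der

Looking at the pairs, the operation is to keep only the last 3 characters.
So "thunder" becomes "der".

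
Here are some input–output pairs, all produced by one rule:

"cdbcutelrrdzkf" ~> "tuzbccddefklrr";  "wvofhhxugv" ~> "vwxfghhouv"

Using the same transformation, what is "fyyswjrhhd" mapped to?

What's happening: sort the characters into alphabetical order, then move the last 3 characters to the front (rotate right by 3).
On "fyyswjrhhd": the first step gives "dfhhjrswyy", and the second then gives "wyydfhhjrs".

wyydfhhjrs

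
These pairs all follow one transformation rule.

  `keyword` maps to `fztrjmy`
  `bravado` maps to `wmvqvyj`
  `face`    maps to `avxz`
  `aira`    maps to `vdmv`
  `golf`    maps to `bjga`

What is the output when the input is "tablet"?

What's happening: shift every letter 5 places backward in the alphabet (wrapping around).
"tablet" → "ovwgzo".

ovwgzo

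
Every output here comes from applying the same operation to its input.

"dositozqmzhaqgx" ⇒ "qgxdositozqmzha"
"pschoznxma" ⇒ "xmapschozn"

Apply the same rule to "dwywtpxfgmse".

msedwywtpxfg

Looking at the pairs, the operation is to move the last 3 characters to the front (rotate right by 3).
Doing the same to "dwywtpxfgmse": "msedwywtpxfg".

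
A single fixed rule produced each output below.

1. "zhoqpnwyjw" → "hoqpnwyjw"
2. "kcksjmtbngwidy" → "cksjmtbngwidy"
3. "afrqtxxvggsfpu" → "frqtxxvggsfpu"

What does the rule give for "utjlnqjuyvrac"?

What's happening: delete the first character.
Doing the same to "utjlnqjuyvrac": "tjlnqjuyvrac".

tjlnqjuyvrac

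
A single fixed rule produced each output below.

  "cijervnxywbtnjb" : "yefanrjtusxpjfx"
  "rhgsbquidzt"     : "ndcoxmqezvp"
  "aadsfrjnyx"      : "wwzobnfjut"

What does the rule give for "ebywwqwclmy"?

Each output is the input with this applied: shift every letter 4 places backward in the alphabet (wrapping around).
Applying that to "ebywwqwclmy" gives "axussmsyhiu".

axussmsyhiu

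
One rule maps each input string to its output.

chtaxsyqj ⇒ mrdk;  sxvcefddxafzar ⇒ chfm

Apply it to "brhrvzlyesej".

Looking at the pairs, the operation is to shift every letter 10 places forward in the alphabet (wrapping around), then keep only the first 4 characters.
For "brhrvzlyesej", step one produces "lbrbfjviocot"; step two turns that into "lbrb".
(Check on "sxvcefddxafzar": → "chfmopnnhkpjkb" → "chfm" ✓)

lbrb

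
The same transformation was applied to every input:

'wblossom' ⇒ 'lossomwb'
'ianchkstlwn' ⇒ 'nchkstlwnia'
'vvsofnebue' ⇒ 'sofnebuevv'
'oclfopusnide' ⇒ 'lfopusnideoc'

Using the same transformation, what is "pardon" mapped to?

rdonpa

The rule is to move the first 2 characters to the end (rotate left by 2).
Applying that to "pardon" gives "rdonpa".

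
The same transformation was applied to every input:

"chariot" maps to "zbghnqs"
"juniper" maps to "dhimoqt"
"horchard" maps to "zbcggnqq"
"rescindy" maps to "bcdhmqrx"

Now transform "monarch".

Each output is the input with this applied: sort the characters into alphabetical order, then shift every letter 1 place backward in the alphabet (wrapping around).
Working it through for "monarch": intermediate "achmnor", final "zbglmnq".

zbglmnq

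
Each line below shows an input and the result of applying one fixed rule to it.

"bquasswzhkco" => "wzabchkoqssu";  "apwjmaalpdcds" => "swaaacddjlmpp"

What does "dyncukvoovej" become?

vycdejknoouv

The transformation: sort the characters into alphabetical order, then move the last 2 characters to the front (rotate right by 2).
On "dyncukvoovej": the first step gives "cdejknoouvvy", and the second then gives "vycdejknoouv".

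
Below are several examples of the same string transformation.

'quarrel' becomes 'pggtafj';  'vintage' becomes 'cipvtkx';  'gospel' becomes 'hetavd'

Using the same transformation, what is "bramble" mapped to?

Each output is the input with this applied: shift every letter 11 places backward in the alphabet (wrapping around), then move the first 2 characters to the end (rotate left by 2).
"bramble" → "qgpbqat" → "pbqatqg".
(Check on "gospel": → "vdheta" → "hetavd" ✓)

pbqatqg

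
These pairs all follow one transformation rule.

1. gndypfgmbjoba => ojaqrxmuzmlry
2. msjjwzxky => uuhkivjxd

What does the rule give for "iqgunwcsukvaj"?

rfyhndfvglutb

Rule — move the first 2 characters to the end (rotate left by 2), then shift every letter 11 places forward in the alphabet (wrapping around).
Starting from "iqgunwcsukvaj": after the first operation, "gunwcsukvajiq"; after the second, "rfyhndfvglutb".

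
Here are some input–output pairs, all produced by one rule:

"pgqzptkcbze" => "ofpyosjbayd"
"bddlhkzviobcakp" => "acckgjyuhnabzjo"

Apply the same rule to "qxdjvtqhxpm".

Each output is the input with this applied: shift every letter 1 place backward in the alphabet (wrapping around).
"qxdjvtqhxpm" → "pwciuspgwol".

pwciuspgwol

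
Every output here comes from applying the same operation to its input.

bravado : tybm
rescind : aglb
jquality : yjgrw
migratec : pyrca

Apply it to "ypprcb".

The rule is to delete the first 3 characters, then shift every letter 2 places backward in the alphabet (wrapping around).
Starting from "ypprcb": after the first operation, "rcb"; after the second, "paz".

paz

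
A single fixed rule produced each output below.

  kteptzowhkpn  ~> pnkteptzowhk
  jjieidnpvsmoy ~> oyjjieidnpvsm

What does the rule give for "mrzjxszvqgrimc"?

mcmrzjxszvqgri

Looking at the pairs, the operation is to move the last 2 characters to the front (rotate right by 2).
On "mrzjxszvqgrimc" that produces "mcmrzjxszvqgri".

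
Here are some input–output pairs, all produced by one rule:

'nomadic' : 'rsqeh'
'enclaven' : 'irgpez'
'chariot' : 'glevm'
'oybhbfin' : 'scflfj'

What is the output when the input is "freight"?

jvimk

The rule is to shift every letter 4 places forward in the alphabet (wrapping around), then delete the last 2 characters.
For "freight", step one produces "jvimklx"; step two turns that into "jvimk".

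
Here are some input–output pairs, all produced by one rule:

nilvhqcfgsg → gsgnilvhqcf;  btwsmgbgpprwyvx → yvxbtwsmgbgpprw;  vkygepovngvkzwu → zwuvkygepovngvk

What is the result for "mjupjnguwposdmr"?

dmrmjupjnguwpos

The rule is to move the last 3 characters to the front (rotate right by 3).
Applying that to "mjupjnguwposdmr" gives "dmrmjupjnguwpos".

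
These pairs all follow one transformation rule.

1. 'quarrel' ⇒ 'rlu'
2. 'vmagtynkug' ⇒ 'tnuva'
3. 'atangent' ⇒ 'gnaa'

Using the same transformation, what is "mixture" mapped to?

Looking at the pairs, the operation is to move the first 3 characters to the end (rotate left by 3), then keep every other character starting from the second (positions 2nd, 4th, 6th, ...).
Working it through for "mixture": intermediate "turemix", final "uei".

uei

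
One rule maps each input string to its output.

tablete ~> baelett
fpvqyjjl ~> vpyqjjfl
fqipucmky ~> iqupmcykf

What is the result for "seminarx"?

menirasx

The pattern: move the first character to the end, then swap each adjacent pair of characters (1↔2, 3↔4, ...).
Working it through for "seminarx": intermediate "eminarxs", final "menirasx".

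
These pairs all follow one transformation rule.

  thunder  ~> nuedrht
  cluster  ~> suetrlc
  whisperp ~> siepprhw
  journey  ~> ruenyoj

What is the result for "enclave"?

The rule is to swap each adjacent pair of characters (1↔2, 3↔4, ...), then move the first 2 characters to the end (rotate left by 2).
Working it through for "enclave": intermediate "nelcvae", final "lcvaene".

lcvaene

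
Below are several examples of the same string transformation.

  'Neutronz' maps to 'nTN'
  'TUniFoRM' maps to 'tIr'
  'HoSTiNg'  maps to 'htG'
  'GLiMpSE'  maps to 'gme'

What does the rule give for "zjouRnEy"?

ZUe

Looking at the pairs, the operation is to flip the case of every letter, then keep one character in every 3, starting at position 1 (positions 1st, 4th, 7th, ...).
For "zjouRnEy", step one produces "ZJOUrNeY"; step two turns that into "ZUe".
(Check on "GLiMpSE": → "glImPse" → "gme" ✓)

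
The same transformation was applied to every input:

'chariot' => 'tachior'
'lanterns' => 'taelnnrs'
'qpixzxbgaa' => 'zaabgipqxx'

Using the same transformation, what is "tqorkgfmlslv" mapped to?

vfgkllmoqrst

Looking at the pairs, the operation is to sort the characters into alphabetical order, then move the last character to the front.
For "tqorkgfmlslv", step one produces "fgkllmoqrstv"; step two turns that into "vfgkllmoqrst".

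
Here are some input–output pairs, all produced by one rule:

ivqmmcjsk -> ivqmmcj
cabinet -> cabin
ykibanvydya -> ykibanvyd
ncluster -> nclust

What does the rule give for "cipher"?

In each case the input is transformed by: delete the last 2 characters.
"cipher" → "ciph".

ciph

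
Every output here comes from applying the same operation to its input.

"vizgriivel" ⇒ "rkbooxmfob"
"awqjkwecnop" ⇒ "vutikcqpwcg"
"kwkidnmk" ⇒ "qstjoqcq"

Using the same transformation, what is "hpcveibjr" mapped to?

xphokbivn

The pattern: reverse the string, then shift every letter 6 places forward in the alphabet (wrapping around).
Applying that to "hpcveibjr" gives "xphokbivn".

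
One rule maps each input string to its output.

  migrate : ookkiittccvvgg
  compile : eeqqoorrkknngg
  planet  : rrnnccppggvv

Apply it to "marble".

Rule — shift every letter 2 places forward in the alphabet (wrapping around), then double every character.
"marble" → "ooccttddnngg".

ooccttddnngg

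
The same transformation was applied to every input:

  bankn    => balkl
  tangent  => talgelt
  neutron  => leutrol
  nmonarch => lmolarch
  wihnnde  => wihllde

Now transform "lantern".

lalterl

The rule is to replace every "n" with "l".
"lantern" → "lalterl".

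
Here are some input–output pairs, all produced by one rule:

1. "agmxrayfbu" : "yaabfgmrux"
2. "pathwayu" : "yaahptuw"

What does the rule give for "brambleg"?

rabbeglm

Each output is the input with this applied: sort the characters into alphabetical order, then move the last character to the front.
Starting from "brambleg": after the first operation, "abbeglmr"; after the second, "rabbeglm".
(Check on "agmxrayfbu": → "aabfgmruxy" → "yaabfgmrux" ✓)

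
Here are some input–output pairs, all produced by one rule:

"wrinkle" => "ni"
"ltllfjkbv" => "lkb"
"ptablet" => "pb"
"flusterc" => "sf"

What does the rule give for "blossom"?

The transformation: sort the characters into reverse alphabetical order, then keep one character in every 3, starting at position 3 (positions 3rd, 6th, 9th, ...).
Starting from "blossom": after the first operation, "ssoomlb"; after the second, "ol".

ol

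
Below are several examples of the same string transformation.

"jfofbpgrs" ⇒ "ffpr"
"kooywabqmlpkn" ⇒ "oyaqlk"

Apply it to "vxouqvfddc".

In each case the input is transformed by: keep every other character starting from the second (positions 2nd, 4th, 6th, ...).
"vxouqvfddc" → "xuvdc".

xuvdc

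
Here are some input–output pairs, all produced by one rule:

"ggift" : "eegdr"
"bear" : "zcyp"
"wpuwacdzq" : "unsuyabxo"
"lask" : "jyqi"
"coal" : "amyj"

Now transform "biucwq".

What's happening: shift every letter 2 places backward in the alphabet (wrapping around).
Applying that to "biucwq" gives "zgsauo".

zgsauo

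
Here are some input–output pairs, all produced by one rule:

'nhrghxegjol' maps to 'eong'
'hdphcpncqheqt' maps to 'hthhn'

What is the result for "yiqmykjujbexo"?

boymj

Looking at the pairs, the operation is to keep one character in every 3, starting at position 1 (positions 1st, 4th, 7th, ...), then move the last 2 characters to the front (rotate right by 2).
For "yiqmykjujbexo" the result is "boymj".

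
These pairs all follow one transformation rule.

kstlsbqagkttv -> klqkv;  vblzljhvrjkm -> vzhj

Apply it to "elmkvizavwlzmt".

The transformation: keep one character in every 3, starting at position 1 (positions 1st, 4th, 7th, ...).
So "elmkvizavwlzmt" becomes "ekzwm".

ekzwm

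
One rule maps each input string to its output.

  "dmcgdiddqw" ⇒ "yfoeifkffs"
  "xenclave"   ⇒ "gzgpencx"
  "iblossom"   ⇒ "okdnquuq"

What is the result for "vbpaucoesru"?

wxdrcweqgut

The transformation: move the last character to the front, then shift every letter 2 places forward in the alphabet (wrapping around).
On "vbpaucoesru": the first step gives "uvbpaucoesr", and the second then gives "wxdrcweqgut".
(Check on "iblossom": → "miblosso" → "okdnquuq" ✓)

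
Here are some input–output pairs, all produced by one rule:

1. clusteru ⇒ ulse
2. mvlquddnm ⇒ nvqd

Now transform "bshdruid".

Rule — keep every other character starting from the second (positions 2nd, 4th, 6th, ...), then move the last character to the front.
Starting from "bshdruid": after the first operation, "sdud"; after the second, "dsdu".

dsdu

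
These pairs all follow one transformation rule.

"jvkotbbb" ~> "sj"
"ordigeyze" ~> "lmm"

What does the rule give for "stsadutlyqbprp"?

The transformation: keep one character in every 3, starting at position 3 (positions 3rd, 6th, 9th, ...), then shift every letter 8 places forward in the alphabet (wrapping around).
On "stsadutlyqbprp": the first step gives "suyp", and the second then gives "acgx".

acgx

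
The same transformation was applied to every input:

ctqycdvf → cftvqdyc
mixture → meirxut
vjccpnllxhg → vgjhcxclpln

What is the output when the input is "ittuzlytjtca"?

What's happening: take characters alternately from the front and the back (1st, last, 2nd, 2nd-last, ...).
For "ittuzlytjtca" the result is "iatcttujztly".

iatcttujztly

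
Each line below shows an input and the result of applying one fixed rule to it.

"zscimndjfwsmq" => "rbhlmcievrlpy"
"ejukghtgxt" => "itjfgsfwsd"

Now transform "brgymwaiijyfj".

qfxlvzhhixeia

What's happening: move the first character to the end, then shift every letter 1 place backward in the alphabet (wrapping around).
"brgymwaiijyfj" → "rgymwaiijyfjb" → "qfxlvzhhixeia".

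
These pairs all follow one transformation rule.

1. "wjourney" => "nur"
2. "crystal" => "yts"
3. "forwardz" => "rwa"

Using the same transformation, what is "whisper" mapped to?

The transformation: take characters alternately from the front and the back (1st, last, 2nd, 2nd-last, ...), then keep only the last 3 characters.
For "whisper", step one produces "wrheips"; step two turns that into "ips".

ips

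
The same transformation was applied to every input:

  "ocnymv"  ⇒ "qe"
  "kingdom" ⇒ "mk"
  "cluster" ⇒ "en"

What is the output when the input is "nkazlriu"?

What's happening: shift every letter 2 places forward in the alphabet (wrapping around), then keep only the first 2 characters.
Working it through for "nkazlriu": intermediate "pmcbntkw", final "pm".

pm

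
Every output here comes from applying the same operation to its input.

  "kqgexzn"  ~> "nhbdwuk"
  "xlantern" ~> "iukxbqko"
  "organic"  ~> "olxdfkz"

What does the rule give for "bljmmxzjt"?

In each case the input is transformed by: shift every letter 3 places backward in the alphabet (wrapping around), then swap each adjacent pair of characters (1↔2, 3↔4, ...).
Applying that to "bljmmxzjt" gives "iyjgujgwq".

iyjgujgwq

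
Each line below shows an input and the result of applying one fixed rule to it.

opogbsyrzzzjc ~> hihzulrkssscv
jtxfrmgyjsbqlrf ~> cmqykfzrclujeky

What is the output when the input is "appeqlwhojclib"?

Rule — shift every letter 7 places backward in the alphabet (wrapping around).
On "appeqlwhojclib" that produces "tiixjepahcvebu".

tiixjepahcvebu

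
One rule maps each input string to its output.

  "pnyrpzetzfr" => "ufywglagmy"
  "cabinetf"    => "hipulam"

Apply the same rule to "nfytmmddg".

The pattern: delete the first character, then shift every letter 7 places forward in the alphabet (wrapping around).
Starting from "nfytmmddg": after the first operation, "fytmmddg"; after the second, "mfattkkn".

mfattkkn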